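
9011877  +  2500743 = 11512620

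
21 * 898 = 18858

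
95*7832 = 744040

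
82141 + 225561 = 307702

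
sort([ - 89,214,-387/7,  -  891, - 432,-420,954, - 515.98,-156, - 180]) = [ - 891  , - 515.98, - 432, - 420, - 180, - 156, - 89, - 387/7, 214,954] 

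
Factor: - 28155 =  - 3^1 * 5^1*1877^1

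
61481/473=61481/473 = 129.98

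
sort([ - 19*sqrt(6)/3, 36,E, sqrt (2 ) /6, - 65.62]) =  [-65.62 , - 19 * sqrt( 6) /3, sqrt( 2)/6, E, 36 ] 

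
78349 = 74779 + 3570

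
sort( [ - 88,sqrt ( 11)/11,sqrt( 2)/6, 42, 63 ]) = [ - 88,sqrt(2)/6,sqrt( 11)/11, 42,63 ] 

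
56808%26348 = 4112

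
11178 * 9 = 100602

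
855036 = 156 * 5481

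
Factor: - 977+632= - 3^1*5^1*23^1 = - 345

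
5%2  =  1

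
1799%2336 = 1799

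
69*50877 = 3510513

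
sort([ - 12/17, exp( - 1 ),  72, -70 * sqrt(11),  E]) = [ - 70 * sqrt( 11 ) , - 12/17,  exp( - 1), E,  72 ] 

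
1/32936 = 1/32936 = 0.00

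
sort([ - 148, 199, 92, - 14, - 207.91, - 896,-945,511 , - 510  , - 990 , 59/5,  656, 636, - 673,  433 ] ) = [ - 990, - 945 , - 896,- 673, - 510, - 207.91, - 148,  -  14,59/5,92,199,  433, 511,636,656 ] 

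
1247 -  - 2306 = 3553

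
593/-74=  -593/74 = -8.01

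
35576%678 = 320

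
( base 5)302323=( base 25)fdd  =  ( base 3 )111022202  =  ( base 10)9713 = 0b10010111110001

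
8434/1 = 8434 = 8434.00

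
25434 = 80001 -54567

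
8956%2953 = 97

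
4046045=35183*115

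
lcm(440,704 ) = 3520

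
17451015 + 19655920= 37106935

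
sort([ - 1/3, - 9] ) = [ - 9, - 1/3] 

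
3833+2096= 5929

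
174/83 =174/83= 2.10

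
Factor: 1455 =3^1* 5^1*97^1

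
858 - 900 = - 42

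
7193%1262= 883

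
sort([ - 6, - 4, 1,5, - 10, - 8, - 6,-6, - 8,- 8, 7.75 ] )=[ - 10, - 8, - 8,-8, - 6, - 6, - 6, - 4, 1,5,7.75]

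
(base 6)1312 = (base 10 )332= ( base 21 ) fh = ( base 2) 101001100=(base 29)bd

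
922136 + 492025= 1414161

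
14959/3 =4986 + 1/3 = 4986.33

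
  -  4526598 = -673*6726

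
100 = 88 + 12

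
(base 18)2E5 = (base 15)405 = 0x389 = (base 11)753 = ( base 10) 905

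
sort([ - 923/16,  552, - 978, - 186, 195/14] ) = [ - 978 , - 186, - 923/16, 195/14, 552 ] 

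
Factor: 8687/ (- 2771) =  - 7^1*73^1* 163^( - 1) = - 511/163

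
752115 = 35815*21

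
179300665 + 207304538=386605203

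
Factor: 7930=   2^1*5^1*13^1*61^1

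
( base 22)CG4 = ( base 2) 1100000010100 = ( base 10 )6164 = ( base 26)932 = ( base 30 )6PE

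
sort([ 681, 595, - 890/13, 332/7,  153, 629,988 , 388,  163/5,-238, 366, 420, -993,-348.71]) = [ - 993, - 348.71, -238,-890/13, 163/5,332/7,153, 366 , 388, 420,595, 629,  681, 988]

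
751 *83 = 62333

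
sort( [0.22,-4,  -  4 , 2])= [- 4,-4, 0.22, 2]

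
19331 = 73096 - 53765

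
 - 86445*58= - 5013810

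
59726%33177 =26549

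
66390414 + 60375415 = 126765829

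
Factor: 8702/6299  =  2^1 * 19^1*229^1*6299^ ( - 1)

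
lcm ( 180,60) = 180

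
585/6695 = 9/103 = 0.09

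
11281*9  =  101529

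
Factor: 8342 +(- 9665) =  - 3^3 * 7^2 =- 1323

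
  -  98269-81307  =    -  179576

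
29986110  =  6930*4327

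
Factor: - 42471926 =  - 2^1*7^2*47^1 *9221^1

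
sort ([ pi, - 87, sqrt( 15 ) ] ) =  [ - 87, pi,sqrt(15)]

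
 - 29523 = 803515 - 833038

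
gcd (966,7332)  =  6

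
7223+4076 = 11299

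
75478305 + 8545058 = 84023363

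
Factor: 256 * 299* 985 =2^8*5^1*13^1* 23^1 *197^1  =  75395840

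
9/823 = 9/823 =0.01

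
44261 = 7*6323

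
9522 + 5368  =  14890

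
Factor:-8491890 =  -2^1*3^1*5^1*11^1 * 25733^1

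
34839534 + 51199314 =86038848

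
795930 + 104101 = 900031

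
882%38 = 8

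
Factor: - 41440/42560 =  - 2^(  -  1)*19^(-1 )*37^1 = -37/38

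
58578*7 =410046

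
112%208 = 112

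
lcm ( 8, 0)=0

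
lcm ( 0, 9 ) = 0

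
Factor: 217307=217307^1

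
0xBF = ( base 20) 9b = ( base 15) CB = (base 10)191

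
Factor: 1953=3^2 * 7^1 * 31^1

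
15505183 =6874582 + 8630601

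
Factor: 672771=3^1*11^1*19^1*29^1 * 37^1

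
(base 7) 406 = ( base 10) 202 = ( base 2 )11001010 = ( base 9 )244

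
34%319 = 34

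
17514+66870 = 84384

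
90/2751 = 30/917 = 0.03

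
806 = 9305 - 8499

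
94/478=47/239 = 0.20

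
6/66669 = 2/22223= 0.00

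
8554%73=13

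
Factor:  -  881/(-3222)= 2^( - 1)*3^( - 2)*179^( - 1)*881^1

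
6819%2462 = 1895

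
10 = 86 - 76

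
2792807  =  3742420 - 949613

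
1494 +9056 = 10550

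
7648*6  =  45888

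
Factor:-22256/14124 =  -2^2*3^( - 1)*11^(-1 )* 13^1 = -52/33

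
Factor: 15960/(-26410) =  - 84/139 = - 2^2*3^1*7^1* 139^( - 1)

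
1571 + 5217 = 6788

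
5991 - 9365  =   - 3374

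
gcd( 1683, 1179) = 9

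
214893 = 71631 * 3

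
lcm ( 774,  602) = 5418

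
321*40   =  12840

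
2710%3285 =2710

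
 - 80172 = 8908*( - 9) 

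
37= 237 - 200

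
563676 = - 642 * (- 878) 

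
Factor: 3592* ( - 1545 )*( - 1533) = 8507598120  =  2^3 * 3^2 * 5^1*7^1 * 73^1*103^1*449^1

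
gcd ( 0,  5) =5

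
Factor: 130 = 2^1*5^1*13^1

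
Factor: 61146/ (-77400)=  - 79/100 = - 2^ ( - 2)*5^( - 2)*79^1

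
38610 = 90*429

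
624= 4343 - 3719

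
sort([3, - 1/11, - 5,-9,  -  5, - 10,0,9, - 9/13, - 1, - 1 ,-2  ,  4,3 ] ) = [ - 10,- 9, - 5, - 5,  -  2, - 1, - 1, -9/13, - 1/11 , 0,3 , 3,4,9 ]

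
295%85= 40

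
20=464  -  444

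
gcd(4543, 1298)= 649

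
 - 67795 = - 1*67795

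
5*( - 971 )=-4855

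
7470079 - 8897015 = -1426936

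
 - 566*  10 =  - 5660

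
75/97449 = 25/32483 = 0.00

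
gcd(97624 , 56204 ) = 4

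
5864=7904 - 2040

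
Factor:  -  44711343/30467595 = -14903781/10155865 = - 3^1 * 5^( - 1 )*17^1*1217^( - 1)*1669^( - 1)*292231^1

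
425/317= 425/317 = 1.34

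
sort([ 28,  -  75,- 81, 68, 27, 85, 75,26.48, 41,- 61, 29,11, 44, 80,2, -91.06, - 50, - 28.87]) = [- 91.06,-81, - 75,-61 , - 50,- 28.87, 2, 11, 26.48, 27, 28,29, 41, 44, 68,75,80, 85 ] 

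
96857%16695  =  13382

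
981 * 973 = 954513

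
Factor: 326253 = 3^1*108751^1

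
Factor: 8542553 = 8542553^1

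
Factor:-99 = - 3^2*11^1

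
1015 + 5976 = 6991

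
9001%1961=1157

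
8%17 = 8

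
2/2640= 1/1320 = 0.00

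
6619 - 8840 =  - 2221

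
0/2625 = 0=0.00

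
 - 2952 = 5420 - 8372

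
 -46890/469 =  - 46890/469 = - 99.98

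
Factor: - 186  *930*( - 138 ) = 2^3 *3^3*5^1*23^1 * 31^2 = 23871240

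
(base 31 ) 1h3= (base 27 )216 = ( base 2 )10111010011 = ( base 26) 259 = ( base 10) 1491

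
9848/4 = 2462 = 2462.00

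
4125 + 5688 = 9813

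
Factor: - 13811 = - 7^1*1973^1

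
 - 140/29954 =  - 70/14977= -0.00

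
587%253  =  81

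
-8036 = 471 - 8507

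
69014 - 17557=51457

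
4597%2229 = 139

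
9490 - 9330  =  160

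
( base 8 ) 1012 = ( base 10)522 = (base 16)20a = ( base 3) 201100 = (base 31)gq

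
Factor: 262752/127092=2^3*23^1 * 89^( - 1) = 184/89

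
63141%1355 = 811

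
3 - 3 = 0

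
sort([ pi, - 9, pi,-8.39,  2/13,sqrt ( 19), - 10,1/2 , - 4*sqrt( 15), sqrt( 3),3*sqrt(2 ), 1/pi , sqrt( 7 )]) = [-4*sqrt( 15), - 10, - 9 ,-8.39, 2/13, 1/pi, 1/2, sqrt(3), sqrt(7), pi, pi, 3*sqrt( 2), sqrt( 19)]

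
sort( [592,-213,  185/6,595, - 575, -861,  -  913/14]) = [ - 861, - 575, - 213,-913/14,185/6,592, 595]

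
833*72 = 59976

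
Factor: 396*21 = 2^2*3^3 * 7^1*11^1 = 8316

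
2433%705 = 318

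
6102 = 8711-2609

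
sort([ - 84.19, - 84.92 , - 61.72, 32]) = [ - 84.92, - 84.19, - 61.72, 32] 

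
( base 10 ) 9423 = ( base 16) 24CF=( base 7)36321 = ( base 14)3611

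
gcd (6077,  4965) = 1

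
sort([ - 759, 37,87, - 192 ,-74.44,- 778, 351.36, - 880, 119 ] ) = [-880 , - 778, - 759, - 192,-74.44,37 , 87, 119, 351.36]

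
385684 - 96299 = 289385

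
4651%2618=2033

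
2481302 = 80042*31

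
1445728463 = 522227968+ 923500495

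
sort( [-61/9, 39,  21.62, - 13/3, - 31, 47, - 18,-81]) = [-81, - 31 ,-18 , - 61/9, - 13/3, 21.62,39, 47 ]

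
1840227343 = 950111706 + 890115637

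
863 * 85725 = 73980675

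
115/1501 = 115/1501= 0.08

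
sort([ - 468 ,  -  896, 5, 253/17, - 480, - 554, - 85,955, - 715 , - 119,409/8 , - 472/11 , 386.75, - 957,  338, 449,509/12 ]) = [  -  957, -896,-715, - 554 ,  -  480,-468 ,-119, - 85, - 472/11, 5 , 253/17, 509/12 , 409/8,338,  386.75 , 449 , 955]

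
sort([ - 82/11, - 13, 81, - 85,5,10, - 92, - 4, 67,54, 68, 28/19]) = [ - 92, - 85, - 13, - 82/11,-4, 28/19, 5, 10,54,  67,68, 81] 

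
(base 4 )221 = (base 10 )41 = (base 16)29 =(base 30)1b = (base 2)101001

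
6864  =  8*858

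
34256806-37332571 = -3075765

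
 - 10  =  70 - 80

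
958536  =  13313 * 72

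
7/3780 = 1/540 = 0.00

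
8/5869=8/5869 = 0.00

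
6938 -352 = 6586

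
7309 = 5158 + 2151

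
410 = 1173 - 763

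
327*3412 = 1115724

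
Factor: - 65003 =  - 65003^1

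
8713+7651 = 16364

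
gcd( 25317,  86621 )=97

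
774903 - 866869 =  - 91966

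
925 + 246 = 1171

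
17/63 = 17/63 = 0.27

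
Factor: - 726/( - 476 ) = 363/238 = 2^(  -  1) *3^1*7^( - 1 ) * 11^2*17^( - 1 )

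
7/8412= 7/8412  =  0.00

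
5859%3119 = 2740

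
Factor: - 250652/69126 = - 446/123 = -2^1*3^( - 1)*41^( - 1 ) * 223^1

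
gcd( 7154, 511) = 511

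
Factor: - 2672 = -2^4*  167^1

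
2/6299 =2/6299 = 0.00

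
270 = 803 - 533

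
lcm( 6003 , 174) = 12006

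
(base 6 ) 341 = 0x85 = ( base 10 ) 133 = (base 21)67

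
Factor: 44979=3^1*11^1  *  29^1*47^1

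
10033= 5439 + 4594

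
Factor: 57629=11^1*13^2 * 31^1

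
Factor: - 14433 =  - 3^1*17^1 * 283^1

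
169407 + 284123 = 453530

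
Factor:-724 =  - 2^2*181^1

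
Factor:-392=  - 2^3*7^2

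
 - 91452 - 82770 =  - 174222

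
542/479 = 542/479 = 1.13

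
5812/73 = 5812/73=79.62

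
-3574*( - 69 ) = 246606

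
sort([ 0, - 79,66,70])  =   [-79 , 0, 66, 70]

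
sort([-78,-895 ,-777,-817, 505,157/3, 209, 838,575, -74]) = [-895, -817, - 777 ,  -  78, -74, 157/3,209,505, 575, 838]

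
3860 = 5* 772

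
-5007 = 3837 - 8844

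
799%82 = 61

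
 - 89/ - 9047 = 89/9047 = 0.01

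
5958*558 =3324564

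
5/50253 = 5/50253 = 0.00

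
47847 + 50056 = 97903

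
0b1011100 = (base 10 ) 92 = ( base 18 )52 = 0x5c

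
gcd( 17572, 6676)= 4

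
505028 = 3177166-2672138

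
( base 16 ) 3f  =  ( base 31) 21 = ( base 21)30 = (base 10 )63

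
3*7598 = 22794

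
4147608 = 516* 8038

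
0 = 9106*0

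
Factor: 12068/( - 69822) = - 2^1 * 3^(-4)*7^1 = - 14/81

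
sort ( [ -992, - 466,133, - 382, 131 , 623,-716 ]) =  [- 992, - 716, - 466 , - 382 , 131 , 133,623] 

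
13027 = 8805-- 4222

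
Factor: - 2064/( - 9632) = 2^( - 1)*3^1*7^( - 1) = 3/14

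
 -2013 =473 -2486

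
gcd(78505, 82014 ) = 1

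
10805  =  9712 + 1093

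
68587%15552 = 6379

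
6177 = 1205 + 4972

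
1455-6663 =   -  5208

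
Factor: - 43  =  -43^1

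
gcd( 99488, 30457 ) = 1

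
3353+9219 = 12572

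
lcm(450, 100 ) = 900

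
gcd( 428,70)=2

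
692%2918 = 692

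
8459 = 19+8440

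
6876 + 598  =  7474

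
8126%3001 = 2124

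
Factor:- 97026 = -2^1*3^1*103^1 * 157^1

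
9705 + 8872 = 18577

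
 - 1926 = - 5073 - -3147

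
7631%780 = 611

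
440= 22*20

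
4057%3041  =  1016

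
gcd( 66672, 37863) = 9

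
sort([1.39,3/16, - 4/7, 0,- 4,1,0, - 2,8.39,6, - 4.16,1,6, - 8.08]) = [ - 8.08,  -  4.16,-4, - 2, - 4/7, 0, 0 , 3/16, 1, 1,1.39,6 , 6,8.39]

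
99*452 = 44748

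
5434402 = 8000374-2565972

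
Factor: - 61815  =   - 3^1*5^1*13^1 * 317^1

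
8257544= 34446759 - 26189215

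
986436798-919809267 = 66627531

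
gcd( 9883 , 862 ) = 1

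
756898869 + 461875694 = 1218774563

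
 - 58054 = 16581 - 74635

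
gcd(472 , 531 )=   59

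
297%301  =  297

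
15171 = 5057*3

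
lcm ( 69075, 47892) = 3591900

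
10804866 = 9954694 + 850172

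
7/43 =7/43= 0.16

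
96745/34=2845 + 15/34= 2845.44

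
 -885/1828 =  - 885/1828 = - 0.48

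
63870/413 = 154 + 268/413 = 154.65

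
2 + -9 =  - 7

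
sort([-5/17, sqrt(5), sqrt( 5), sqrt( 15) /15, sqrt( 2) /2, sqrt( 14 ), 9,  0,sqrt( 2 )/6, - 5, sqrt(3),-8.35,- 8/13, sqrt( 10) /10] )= [ - 8.35,-5, -8/13, - 5/17,0, sqrt( 2 ) /6, sqrt(15 )/15,  sqrt(10 ) /10 , sqrt( 2) /2, sqrt (3 )  ,  sqrt(5 ), sqrt(5), sqrt(14), 9]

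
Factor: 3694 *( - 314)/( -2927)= 1159916/2927 = 2^2*157^1 * 1847^1*2927^(  -  1) 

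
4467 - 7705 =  - 3238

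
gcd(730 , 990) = 10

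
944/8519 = 944/8519 = 0.11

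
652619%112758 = 88829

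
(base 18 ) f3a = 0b1001100111100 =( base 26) 77A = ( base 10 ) 4924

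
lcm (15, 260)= 780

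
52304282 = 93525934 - 41221652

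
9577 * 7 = 67039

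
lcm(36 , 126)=252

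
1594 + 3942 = 5536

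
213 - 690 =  -477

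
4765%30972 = 4765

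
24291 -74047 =- 49756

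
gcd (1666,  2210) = 34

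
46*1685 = 77510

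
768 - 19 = 749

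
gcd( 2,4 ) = 2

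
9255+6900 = 16155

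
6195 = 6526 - 331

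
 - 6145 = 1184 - 7329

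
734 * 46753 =34316702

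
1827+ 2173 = 4000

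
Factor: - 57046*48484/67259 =-2^3*11^1*17^1*23^1*31^1*103^(  -  1)*653^( - 1) * 2593^1  =  - 2765818264/67259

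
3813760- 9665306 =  - 5851546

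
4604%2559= 2045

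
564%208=148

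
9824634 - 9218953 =605681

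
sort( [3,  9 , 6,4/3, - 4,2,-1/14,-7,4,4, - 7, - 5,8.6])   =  [ - 7, - 7,  -  5, - 4, - 1/14,4/3, 2,3, 4, 4,6,  8.6, 9]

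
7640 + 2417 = 10057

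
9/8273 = 9/8273 = 0.00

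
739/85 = 8 + 59/85  =  8.69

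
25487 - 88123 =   -  62636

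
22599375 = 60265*375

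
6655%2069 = 448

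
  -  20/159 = -1 + 139/159 = -0.13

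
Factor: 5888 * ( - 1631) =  - 2^8*7^1*23^1*233^1 = -9603328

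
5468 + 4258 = 9726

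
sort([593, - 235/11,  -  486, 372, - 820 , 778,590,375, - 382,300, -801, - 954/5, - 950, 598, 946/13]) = [ - 950, - 820,- 801, -486, - 382,  -  954/5, -235/11, 946/13,  300, 372,  375,590,  593 , 598, 778]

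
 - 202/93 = -202/93 = -2.17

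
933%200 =133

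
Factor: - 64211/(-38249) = 7^1*23^( - 1 )*1663^( - 1)*9173^1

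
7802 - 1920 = 5882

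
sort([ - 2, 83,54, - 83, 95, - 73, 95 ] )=[ - 83, - 73, - 2,54, 83,95, 95]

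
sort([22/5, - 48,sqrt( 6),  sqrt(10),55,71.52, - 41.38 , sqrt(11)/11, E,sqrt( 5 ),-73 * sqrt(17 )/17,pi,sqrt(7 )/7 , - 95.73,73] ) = [  -  95.73,-48, - 41.38, - 73 * sqrt(17)/17,sqrt (11)/11, sqrt (7 ) /7,sqrt(5), sqrt( 6),E,pi, sqrt(10),22/5, 55,71.52,73] 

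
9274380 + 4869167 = 14143547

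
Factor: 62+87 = 149^1 = 149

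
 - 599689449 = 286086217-885775666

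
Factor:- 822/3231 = -274/1077 = - 2^1*3^( - 1 )*137^1*359^ (- 1)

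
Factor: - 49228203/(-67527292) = 2^(  -  2)*3^1*7^( - 2 ) *19^(-1 )*433^1*18133^(-1 ) * 37897^1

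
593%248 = 97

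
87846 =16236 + 71610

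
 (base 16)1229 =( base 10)4649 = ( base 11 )3547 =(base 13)2168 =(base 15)159e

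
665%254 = 157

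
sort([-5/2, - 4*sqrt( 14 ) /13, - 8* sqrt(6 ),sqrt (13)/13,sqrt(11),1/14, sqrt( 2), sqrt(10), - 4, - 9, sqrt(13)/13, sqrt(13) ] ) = [ -8*sqrt (6), - 9 , - 4,-5/2,  -  4*sqrt(14)/13,1/14,sqrt(13)/13, sqrt(13) /13, sqrt(2 ),  sqrt(10), sqrt( 11 ), sqrt( 13 ) ]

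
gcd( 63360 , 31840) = 160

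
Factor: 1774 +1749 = 3523 = 13^1 *271^1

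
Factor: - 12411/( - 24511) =3^2 * 7^1*127^(-1)*193^( - 1)*197^1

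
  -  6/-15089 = 6/15089=0.00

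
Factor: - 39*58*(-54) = 122148 = 2^2*3^4*13^1 * 29^1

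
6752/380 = 17  +  73/95 = 17.77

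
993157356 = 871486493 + 121670863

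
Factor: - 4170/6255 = -2/3 = -2^1*3^(-1)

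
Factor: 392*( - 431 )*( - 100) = 16895200=2^5*5^2*7^2*431^1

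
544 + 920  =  1464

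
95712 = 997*96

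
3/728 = 3/728= 0.00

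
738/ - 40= - 19 + 11/20 = - 18.45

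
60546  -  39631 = 20915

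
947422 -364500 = 582922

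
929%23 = 9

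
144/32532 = 12/2711 = 0.00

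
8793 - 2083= 6710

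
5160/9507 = 1720/3169 = 0.54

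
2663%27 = 17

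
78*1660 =129480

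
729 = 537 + 192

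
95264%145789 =95264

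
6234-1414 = 4820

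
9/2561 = 9/2561 = 0.00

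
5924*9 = 53316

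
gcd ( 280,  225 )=5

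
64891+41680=106571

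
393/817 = 393/817 = 0.48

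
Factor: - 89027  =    -  127^1 *701^1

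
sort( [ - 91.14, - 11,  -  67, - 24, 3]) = [ - 91.14, - 67, - 24, - 11,3]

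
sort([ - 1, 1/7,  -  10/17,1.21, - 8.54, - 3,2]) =[ - 8.54, - 3, - 1, -10/17,1/7,1.21,2 ] 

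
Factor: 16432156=2^2*13^1*316003^1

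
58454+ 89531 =147985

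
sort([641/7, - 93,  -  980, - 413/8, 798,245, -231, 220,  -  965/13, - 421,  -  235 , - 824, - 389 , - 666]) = [- 980, - 824,-666,  -  421,  -  389, - 235, - 231, - 93,  -  965/13, - 413/8,641/7,  220,  245,798]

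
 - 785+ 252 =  - 533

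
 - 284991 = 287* (-993) 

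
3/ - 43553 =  - 3/43553 = -0.00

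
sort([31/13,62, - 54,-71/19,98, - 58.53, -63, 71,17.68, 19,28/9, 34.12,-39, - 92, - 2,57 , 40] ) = [- 92, - 63, - 58.53,-54 , - 39, -71/19, -2,31/13,28/9, 17.68, 19,34.12,40, 57,62, 71, 98]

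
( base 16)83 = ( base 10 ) 131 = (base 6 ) 335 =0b10000011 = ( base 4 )2003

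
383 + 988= 1371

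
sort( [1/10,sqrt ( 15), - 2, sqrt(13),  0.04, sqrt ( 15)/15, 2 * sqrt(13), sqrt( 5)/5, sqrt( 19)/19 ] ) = [ - 2,0.04, 1/10,sqrt(19)/19,sqrt( 15) /15, sqrt( 5 )/5, sqrt( 13),sqrt( 15), 2*sqrt( 13)] 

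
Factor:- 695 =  - 5^1*139^1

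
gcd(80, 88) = 8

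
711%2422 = 711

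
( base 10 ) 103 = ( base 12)87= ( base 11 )94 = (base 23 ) 4B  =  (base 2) 1100111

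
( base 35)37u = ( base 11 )2A71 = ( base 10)3950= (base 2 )111101101110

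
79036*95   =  7508420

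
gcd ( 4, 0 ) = 4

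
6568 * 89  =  584552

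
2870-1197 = 1673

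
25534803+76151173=101685976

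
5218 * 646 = 3370828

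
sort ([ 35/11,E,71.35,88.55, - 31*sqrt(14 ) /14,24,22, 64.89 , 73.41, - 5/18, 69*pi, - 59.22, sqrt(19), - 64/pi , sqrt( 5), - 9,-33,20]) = [-59.22, - 33,-64/pi, - 9, - 31*sqrt( 14)/14, - 5/18,sqrt(5),E, 35/11,sqrt( 19),20,22,24,64.89,  71.35 , 73.41,88.55, 69*pi ] 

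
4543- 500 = 4043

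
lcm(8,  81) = 648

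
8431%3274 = 1883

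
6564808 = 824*7967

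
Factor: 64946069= 17^1*3820357^1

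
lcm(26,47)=1222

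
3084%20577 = 3084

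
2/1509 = 2/1509 = 0.00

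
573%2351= 573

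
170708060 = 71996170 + 98711890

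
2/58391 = 2/58391  =  0.00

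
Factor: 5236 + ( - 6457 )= - 3^1*11^1*37^1 = -1221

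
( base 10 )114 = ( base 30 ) 3O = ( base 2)1110010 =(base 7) 222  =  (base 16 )72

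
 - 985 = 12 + -997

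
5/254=5/254 = 0.02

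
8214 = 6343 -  - 1871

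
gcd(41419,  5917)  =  5917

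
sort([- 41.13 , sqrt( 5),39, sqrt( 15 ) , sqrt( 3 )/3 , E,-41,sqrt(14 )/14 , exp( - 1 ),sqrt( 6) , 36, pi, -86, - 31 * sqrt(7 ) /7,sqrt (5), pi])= [ - 86, - 41.13, - 41, - 31*sqrt(7 )/7, sqrt(14)/14,exp(-1 ), sqrt ( 3)/3,sqrt( 5), sqrt(5),sqrt( 6 ),E,pi,pi,sqrt(15),36,39] 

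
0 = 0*249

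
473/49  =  473/49 = 9.65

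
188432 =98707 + 89725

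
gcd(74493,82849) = 1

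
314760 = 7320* 43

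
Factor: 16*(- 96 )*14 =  - 21504 = - 2^10*3^1*7^1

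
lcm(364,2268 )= 29484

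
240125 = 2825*85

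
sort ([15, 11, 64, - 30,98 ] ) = [ - 30 , 11, 15,  64, 98 ] 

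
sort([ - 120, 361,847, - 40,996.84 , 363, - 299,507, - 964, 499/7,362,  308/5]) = [-964, - 299, - 120, - 40,308/5,499/7,  361, 362,363, 507,847, 996.84 ] 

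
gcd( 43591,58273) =1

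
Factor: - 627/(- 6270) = 1/10 = 2^( - 1) *5^( - 1)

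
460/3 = 460/3= 153.33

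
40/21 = 40/21 = 1.90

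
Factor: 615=3^1*5^1*41^1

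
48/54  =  8/9 = 0.89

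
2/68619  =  2/68619 = 0.00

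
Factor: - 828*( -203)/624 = 14007/52 = 2^ (-2)*3^1*7^1*13^( - 1 )*23^1*29^1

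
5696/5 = 1139 + 1/5 =1139.20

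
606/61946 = 303/30973 = 0.01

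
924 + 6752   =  7676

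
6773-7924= -1151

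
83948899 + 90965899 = 174914798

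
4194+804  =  4998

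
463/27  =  463/27 = 17.15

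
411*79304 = 32593944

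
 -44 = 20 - 64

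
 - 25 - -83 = 58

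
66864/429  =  22288/143 = 155.86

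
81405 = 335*243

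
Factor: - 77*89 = -7^1*11^1*89^1=- 6853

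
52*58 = 3016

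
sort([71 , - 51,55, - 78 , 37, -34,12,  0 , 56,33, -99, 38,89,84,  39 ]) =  [-99,-78, - 51,-34,0,12,  33,37,38, 39,55,56,71,84, 89]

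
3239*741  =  2400099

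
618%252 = 114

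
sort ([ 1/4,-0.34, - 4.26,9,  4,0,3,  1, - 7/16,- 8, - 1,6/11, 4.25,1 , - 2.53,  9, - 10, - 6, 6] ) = [ - 10 , - 8, - 6,  -  4.26, - 2.53, - 1, - 7/16, - 0.34 , 0,1/4,6/11, 1,1 , 3,4,  4.25,6 , 9, 9 ] 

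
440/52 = 8+6/13= 8.46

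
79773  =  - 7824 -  - 87597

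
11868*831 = 9862308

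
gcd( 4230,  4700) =470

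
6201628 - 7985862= - 1784234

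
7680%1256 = 144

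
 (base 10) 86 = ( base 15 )5b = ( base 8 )126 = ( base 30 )2Q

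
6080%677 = 664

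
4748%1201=1145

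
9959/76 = 131 + 3/76 = 131.04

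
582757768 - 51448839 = 531308929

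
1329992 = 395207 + 934785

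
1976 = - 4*(- 494) 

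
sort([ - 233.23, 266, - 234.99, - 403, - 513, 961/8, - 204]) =[  -  513, - 403, - 234.99 ,- 233.23, - 204, 961/8,266 ]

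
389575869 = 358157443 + 31418426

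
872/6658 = 436/3329 =0.13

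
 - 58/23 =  - 58/23=- 2.52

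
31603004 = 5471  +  31597533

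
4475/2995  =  1 + 296/599 = 1.49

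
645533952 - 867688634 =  - 222154682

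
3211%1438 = 335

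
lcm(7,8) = 56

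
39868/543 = 39868/543=73.42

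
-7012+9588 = 2576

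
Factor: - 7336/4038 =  - 3668/2019  =  - 2^2*3^ ( - 1)*7^1 * 131^1*673^(-1) 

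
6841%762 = 745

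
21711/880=24 + 591/880 = 24.67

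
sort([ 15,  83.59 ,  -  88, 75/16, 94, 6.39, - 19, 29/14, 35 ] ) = [ - 88, - 19, 29/14, 75/16, 6.39,  15, 35, 83.59 , 94 ]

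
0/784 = 0=0.00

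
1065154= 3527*302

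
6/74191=6/74191 = 0.00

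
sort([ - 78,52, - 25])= [-78, - 25, 52 ] 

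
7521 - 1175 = 6346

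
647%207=26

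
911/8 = 911/8 = 113.88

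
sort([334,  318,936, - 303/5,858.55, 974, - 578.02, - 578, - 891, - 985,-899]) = [ - 985, - 899,  -  891 , - 578.02, - 578, - 303/5,318,334,858.55,936, 974]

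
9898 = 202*49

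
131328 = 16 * 8208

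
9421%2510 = 1891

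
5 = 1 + 4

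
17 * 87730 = 1491410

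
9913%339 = 82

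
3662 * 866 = 3171292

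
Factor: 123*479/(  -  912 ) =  - 2^(-4)*19^( - 1)*41^1*479^1 = - 19639/304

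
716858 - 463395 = 253463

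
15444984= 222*69572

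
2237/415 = 5+162/415=   5.39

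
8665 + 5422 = 14087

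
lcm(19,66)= 1254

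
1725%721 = 283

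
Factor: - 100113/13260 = -2^( - 2 )*5^(-1 )*151^1 = - 151/20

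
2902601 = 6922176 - 4019575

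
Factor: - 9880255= - 5^1*7^1*11^2*2333^1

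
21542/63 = 21542/63 =341.94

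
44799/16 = 2799+15/16 = 2799.94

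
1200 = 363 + 837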